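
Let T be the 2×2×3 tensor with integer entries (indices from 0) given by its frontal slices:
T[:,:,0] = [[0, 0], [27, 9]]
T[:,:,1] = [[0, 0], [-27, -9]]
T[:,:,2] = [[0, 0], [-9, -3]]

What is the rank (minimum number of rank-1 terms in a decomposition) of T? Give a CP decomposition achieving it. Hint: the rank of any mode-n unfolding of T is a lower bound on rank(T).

rank(T) = 1

Lower bound: T ≠ 0 (e.g. T[1,0,0] = 27), so rank(T) ≥ 1.
Upper bound: if T = a ⊗ b ⊗ c then every fibre of T is a multiple of the corresponding factor, so read the factors off the fibres through the nonzero entry T[1,0,0] = 27.
The mode-1 fibre T[:,0,0] = [0, 27] gives a = [0, 1] (primitive direction); the mode-2 fibre T[1,:,0] = [27, 9] gives b = [3, 1]; then c[k] = T[1,0,k] / (a[1]·b[0]) = [27, -27, -9] / 3 = [9, -9, -3].
Expanding [0, 1] ⊗ [3, 1] ⊗ [9, -9, -3] reproduces all 12 entries of T, so T = [0, 1] ⊗ [3, 1] ⊗ [9, -9, -3] and rank(T) ≤ 1.
These bounds meet, so rank(T) = 1.
Check entry T[1,0,2] = -9: (1)·(3)·(-3) = -9.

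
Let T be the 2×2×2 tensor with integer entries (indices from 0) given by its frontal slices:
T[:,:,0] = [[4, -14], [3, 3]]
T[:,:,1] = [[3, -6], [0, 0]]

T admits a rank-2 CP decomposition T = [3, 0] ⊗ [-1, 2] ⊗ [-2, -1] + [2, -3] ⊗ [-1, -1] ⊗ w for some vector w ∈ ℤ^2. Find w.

w = [1, 0]

Subtract the known terms from T to get the rank-1 residual R = [2, -3] ⊗ [-1, -1] ⊗ w, so R[i,j,k] = a[i]·b[j]·w[k]. Pick indices with nonzero a[0]·b[0] = (2)·(-1) = -2. Only the fibre through (0,0,·) is needed: R[0,0,:] = T[0,0,:] − Σₗ aₗ[0]bₗ[0]cₗ = [4, 3] − (3)·(-1)·[-2, -1] = [-2, 0]. Then w[k] = R[0,0,k] / -2 for each k, giving w = [-2, 0] / -2 = [1, 0].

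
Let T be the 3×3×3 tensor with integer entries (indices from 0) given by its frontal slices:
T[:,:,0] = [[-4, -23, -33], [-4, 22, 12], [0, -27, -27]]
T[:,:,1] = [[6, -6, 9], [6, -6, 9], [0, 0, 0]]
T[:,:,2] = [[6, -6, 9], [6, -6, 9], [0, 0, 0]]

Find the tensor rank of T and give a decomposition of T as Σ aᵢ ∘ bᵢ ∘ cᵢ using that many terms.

Lower bound: the mode-1 unfolding of T (rows indexed by i, columns by (j,k) = (0,0), (0,1), (0,2), (1,0), (1,1), (1,2), (2,0), (2,1), (2,2)) is [[-4, 6, 6, -23, -6, -6, -33, 9, 9], [-4, 6, 6, 22, -6, -6, 12, 9, 9], [0, 0, 0, -27, 0, 0, -27, 0, 0]].
There the 2×2 minor on rows i ∈ {0, 1}, columns (j,k) ∈ {(0,0), (1,0)} is det [[-4, -23], [-4, 22]] = -180 ≠ 0, so this unfolding has rank ≥ 2; CP rank is at least every unfolding rank, so rank(T) ≥ 2. (Flattening ranks never certify an upper bound on CP rank; for that we must actually write T with 2 rank-1 terms.)
Upper bound — finding two terms. Write S_k = T[:,:,k] for the frontal slices: S₀ = [[-4, -23, -33], [-4, 22, 12], [0, -27, -27]], S₁ = [[6, -6, 9], [6, -6, 9], [0, 0, 0]], S₂ = [[6, -6, 9], [6, -6, 9], [0, 0, 0]].
If T = a₁ ∘ b₁ ∘ c₁ + a₂ ∘ b₂ ∘ c₂ then each S_k = c₁[k]·a₁b₁ᵀ + c₂[k]·a₂b₂ᵀ. S₀ and S₁ are linearly independent, so a₁b₁ᵀ and a₂b₂ᵀ must span the same plane of matrices: they are the rank-1 matrices of the form x·S₀ + y·S₁.
The 2×2 minor of x·S₀ + y·S₁ on rows {0,1}, columns {0,1} is −180·x² + 270·xy = (-90)·(2·x − 3·y)(x), vanishing at (x:y) = (3:2) and (0:1).
M₁ = 3·S₀ + 2·S₁ = [[0, -81, -81], [0, 54, 54], [0, -81, -81]] = (-27)·[3, -2, 3][0, 1, 1]ᵀ and M₂ = S₁ = [[6, -6, 9], [6, -6, 9], [0, 0, 0]] = 3·[1, 1, 0][2, -2, 3]ᵀ, so take a₁ = [3, -2, 3], b₁ = [0, 1, 1], a₂ = [1, 1, 0], b₂ = [2, -2, 3].
Each slice is an integer combination of E₁ = a₁b₁ᵀ and E₂ = a₂b₂ᵀ: S₀ = −9·E₁ − 2·E₂, S₁ = 3·E₂, S₂ = 3·E₂; reading off coefficients, c₁ = [-9, 0, 0] and c₂ = [-2, 3, 3].
Hence T = [3, -2, 3] ∘ [0, 1, 1] ∘ [-9, 0, 0] + [1, 1, 0] ∘ [2, -2, 3] ∘ [-2, 3, 3], so rank(T) ≤ 2.
These bounds meet, so rank(T) = 2.

rank(T) = 2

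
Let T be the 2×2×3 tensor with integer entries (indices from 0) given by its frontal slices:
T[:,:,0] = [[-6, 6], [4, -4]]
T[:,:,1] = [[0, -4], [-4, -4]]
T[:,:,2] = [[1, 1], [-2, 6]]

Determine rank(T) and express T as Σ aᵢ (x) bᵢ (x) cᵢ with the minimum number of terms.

Lower bound: the mode-3 unfolding of T (rows indexed by k, columns by (i,j) = (0,0), (0,1), (1,0), (1,1)) is [[-6, 6, 4, -4], [0, -4, -4, -4], [1, 1, -2, 6]].
There the 3×3 minor on rows k ∈ {0, 1, 2}, columns (i,j) ∈ {(0,0), (0,1), (1,0)} is det [[-6, 6, 4], [0, -4, -4], [1, 1, -2]] = -80 ≠ 0, so this unfolding has rank ≥ 3; CP rank is at least every unfolding rank, so rank(T) ≥ 3. (This is only a lower bound: in general the CP rank may exceed every unfolding rank, so we still need to exhibit 3 rank-1 terms summing to T.)
Upper bound: T is a sum of 3 rank-1 terms, T = (1, -1) (x) (1, -1) (x) (-4, 0, 4) + (1, 0) (x) (1, -1) (x) (-2, 2, -4) + (1, 2) (x) (1, 1) (x) (0, -2, 1) (written with every a and b primitive with positive leading entry and the scale carried by c; CP decompositions are not unique, and this one is verified by expanding entrywise), so rank(T) ≤ 3.
These bounds meet, so rank(T) = 3.

rank(T) = 3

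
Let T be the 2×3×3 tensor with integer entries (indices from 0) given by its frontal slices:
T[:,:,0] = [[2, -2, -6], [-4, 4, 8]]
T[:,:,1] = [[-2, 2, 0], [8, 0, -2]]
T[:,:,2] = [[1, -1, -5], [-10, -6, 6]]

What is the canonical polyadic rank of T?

3

Lower bound: the mode-2 unfolding of T (rows indexed by j, columns by (i,k) = (0,0), (0,1), (0,2), (1,0), (1,1), (1,2)) is [[2, -2, 1, -4, 8, -10], [-2, 2, -1, 4, 0, -6], [-6, 0, -5, 8, -2, 6]].
There the 3×3 minor on rows j ∈ {0, 1, 2}, columns (i,k) ∈ {(0,0), (0,1), (1,1)} is det [[2, -2, 8], [-2, 2, 0], [-6, 0, -2]] = 96 ≠ 0, so this unfolding has rank ≥ 3; CP rank is at least every unfolding rank, so rank(T) ≥ 3. (This is only a lower bound: in general the CP rank may exceed every unfolding rank, so we still need to exhibit 3 rank-1 terms summing to T.)
Upper bound: T is a sum of 3 rank-1 terms, T = (0, 1) (x) (1, 1, 0) (x) (0, 4, -8) + (1, -2) (x) (1, -1, -1) (x) (2, -2, 1) + (1, -1) (x) (0, 0, 1) (x) (-4, -2, -4) (one valid choice — decompositions are not unique — normalised so each a, b is primitive with positive first nonzero entry; check it by expanding all entries), so rank(T) ≤ 3.
These bounds meet, so rank(T) = 3.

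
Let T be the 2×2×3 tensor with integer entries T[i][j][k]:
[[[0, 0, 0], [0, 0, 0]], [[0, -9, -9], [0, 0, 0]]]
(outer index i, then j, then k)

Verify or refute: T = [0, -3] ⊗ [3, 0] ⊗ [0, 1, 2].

Reconstruct entry (1,0,2) from the claimed factors: Σₗ aₗ[1]bₗ[0]cₗ[2] = (-3)·(3)·(2) = -18, but T[1,0,2] = -9. The claim is false.

No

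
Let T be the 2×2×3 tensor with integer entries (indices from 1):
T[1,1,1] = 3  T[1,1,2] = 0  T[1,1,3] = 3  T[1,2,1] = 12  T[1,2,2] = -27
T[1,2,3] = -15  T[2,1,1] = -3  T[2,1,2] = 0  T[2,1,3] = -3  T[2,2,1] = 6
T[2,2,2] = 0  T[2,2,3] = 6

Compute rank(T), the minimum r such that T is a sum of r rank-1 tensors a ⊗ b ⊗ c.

Lower bound: in the mode-2 unfolding of T (rows indexed by j, columns by (i,k)) the 2×2 minor on rows j ∈ {1, 2}, columns (i,k) ∈ {(1,1), (1,2)} is det [[3, 0], [12, -27]] = -81 ≠ 0, so that unfolding has rank ≥ 2 and hence rank(T) ≥ 2 (CP rank is at least every unfolding rank, though it can be larger).
Upper bound: with S_k = T[:,:,k], the two rank-1 terms a₁b₁ᵀ, a₂b₂ᵀ are the rank-1 members of the pencil x·S₁ + y·S₂.
det(x·S₁ + y·S₂) is 54·x² − 81·xy = 27·(2·x − 3·y)(x), vanishing at (x:y) = (3:2) and (0:1).
M₁ = 3·S₁ + 2·S₂ = [[9, -18], [-9, 18]] = 9·(1, -1)(1, -2)ᵀ and M₂ = S₂ = [[0, -27], [0, 0]] = (-27)·(1, 0)(0, 1)ᵀ, so take a₁ = (1, -1), b₁ = (1, -2), a₂ = (1, 0), b₂ = (0, 1).
Each slice is an integer combination of E₁ = a₁b₁ᵀ and E₂ = a₂b₂ᵀ: S₁ = 3·E₁ + 18·E₂, S₂ = −27·E₂, S₃ = 3·E₁ − 9·E₂; reading off coefficients, c₁ = (3, 0, 3) and c₂ = (18, -27, -9).
Hence T = (1, -1) ⊗ (1, -2) ⊗ (3, 0, 3) + (1, 0) ⊗ (0, 1) ⊗ (18, -27, -9), so rank(T) ≤ 2.
These bounds meet, so rank(T) = 2.

2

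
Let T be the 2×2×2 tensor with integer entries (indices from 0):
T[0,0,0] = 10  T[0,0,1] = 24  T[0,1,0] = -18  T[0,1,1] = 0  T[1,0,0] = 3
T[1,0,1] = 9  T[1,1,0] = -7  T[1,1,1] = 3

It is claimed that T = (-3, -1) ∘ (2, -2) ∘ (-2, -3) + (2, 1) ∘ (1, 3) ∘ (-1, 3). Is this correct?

Reconstruct entrywise from the claimed factors. For example, T[1,1,0] = -7 and Σₗ aₗ[1]bₗ[1]cₗ[0] = (-1)·(-2)·(-2) + (1)·(3)·(-1) = -7; checking all 8 entries, every one matches. The claim holds.

Yes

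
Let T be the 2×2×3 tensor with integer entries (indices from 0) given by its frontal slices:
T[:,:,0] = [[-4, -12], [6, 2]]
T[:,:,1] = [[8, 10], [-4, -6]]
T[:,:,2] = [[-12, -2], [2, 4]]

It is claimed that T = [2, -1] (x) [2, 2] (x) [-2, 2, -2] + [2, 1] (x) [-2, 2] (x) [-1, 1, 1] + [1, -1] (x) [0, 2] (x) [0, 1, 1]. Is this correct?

Reconstruct entry (0,0,1) from the claimed factors: Σₗ aₗ[0]bₗ[0]cₗ[1] = (2)·(2)·(2) + (2)·(-2)·(1) + (1)·(0)·(1) = 4, but T[0,0,1] = 8. The claim is false.

No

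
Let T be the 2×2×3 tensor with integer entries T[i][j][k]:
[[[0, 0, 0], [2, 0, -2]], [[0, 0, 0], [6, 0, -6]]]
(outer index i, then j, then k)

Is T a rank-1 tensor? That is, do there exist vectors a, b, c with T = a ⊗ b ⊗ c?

Yes

If T = a ⊗ b ⊗ c then every fibre of T is a multiple of the corresponding factor, so read the factors off the fibres through the nonzero entry T[0,1,0] = 2.
The mode-1 fibre T[:,1,0] = [2, 6] gives a = [1, 3] (primitive direction); the mode-2 fibre T[0,:,0] = [0, 2] gives b = [0, 1]; then c[k] = T[0,1,k] / (a[0]·b[1]) = [2, 0, -2] / 1 = [2, 0, -2].
Expanding [1, 3] ⊗ [0, 1] ⊗ [2, 0, -2] reproduces all 12 entries of T, so T = [1, 3] ⊗ [0, 1] ⊗ [2, 0, -2] and rank(T) ≤ 1.
Equivalently every frontal slice T[:,:,k] is c[k] times the rank-1 matrix [1, 3] ⊗ [0, 1]. So T has rank 1 (it is nonzero).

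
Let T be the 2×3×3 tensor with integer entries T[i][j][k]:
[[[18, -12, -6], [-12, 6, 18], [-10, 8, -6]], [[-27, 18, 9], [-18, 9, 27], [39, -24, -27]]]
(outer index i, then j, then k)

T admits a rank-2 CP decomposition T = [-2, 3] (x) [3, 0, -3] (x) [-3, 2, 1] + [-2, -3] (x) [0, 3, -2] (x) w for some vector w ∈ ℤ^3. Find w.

w = [2, -1, -3]

Subtract the known terms from T to get the rank-1 residual R = [-2, -3] (x) [0, 3, -2] (x) w, so R[i,j,k] = a[i]·b[j]·w[k]. Pick indices with nonzero a[0]·b[1] = (-2)·(3) = -6. Only the fibre through (0,1,·) is needed: R[0,1,:] = T[0,1,:] − Σₗ aₗ[0]bₗ[1]cₗ = [-12, 6, 18] − (-2)·(0)·[-3, 2, 1] = [-12, 6, 18]. Then w[k] = R[0,1,k] / -6 for each k, giving w = [-12, 6, 18] / -6 = [2, -1, -3].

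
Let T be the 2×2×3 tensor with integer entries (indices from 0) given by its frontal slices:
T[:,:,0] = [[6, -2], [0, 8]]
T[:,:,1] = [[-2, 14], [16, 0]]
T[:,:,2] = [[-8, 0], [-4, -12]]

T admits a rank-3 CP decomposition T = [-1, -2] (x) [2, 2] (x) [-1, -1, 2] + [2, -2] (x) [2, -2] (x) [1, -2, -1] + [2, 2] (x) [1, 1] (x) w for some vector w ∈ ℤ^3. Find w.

w = [0, 2, 0]

Subtract the known terms from T to get the rank-1 residual R = [2, 2] (x) [1, 1] (x) w, so R[i,j,k] = a[i]·b[j]·w[k]. Pick indices with nonzero a[0]·b[0] = (2)·(1) = 2. Only the fibre through (0,0,·) is needed: R[0,0,:] = T[0,0,:] − Σₗ aₗ[0]bₗ[0]cₗ = [6, -2, -8] − (-1)·(2)·[-1, -1, 2] − (2)·(2)·[1, -2, -1] = [0, 4, 0]. Then w[k] = R[0,0,k] / 2 for each k, giving w = [0, 4, 0] / 2 = [0, 2, 0].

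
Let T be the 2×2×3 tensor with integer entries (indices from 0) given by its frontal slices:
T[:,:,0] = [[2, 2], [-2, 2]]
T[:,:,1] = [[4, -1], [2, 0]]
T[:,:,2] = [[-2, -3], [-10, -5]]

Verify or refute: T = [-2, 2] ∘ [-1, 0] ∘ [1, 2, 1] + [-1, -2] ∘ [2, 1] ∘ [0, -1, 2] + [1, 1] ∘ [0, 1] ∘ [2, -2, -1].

Reconstruct entry (0,0,1) from the claimed factors: Σₗ aₗ[0]bₗ[0]cₗ[1] = (-2)·(-1)·(2) + (-1)·(2)·(-1) + (1)·(0)·(-2) = 6, but T[0,0,1] = 4. The claim is false.

No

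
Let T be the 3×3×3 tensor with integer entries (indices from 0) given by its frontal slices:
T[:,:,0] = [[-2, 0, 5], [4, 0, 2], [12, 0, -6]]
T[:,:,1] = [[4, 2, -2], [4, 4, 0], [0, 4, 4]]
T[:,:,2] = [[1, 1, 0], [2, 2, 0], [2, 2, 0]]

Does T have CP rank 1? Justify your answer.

No

The mode-3 unfolding of T (rows indexed by k, columns by (i,j) = (0,0), (0,1), (0,2), (1,0), (1,1), (1,2), (2,0), (2,1), (2,2)) is [[-2, 0, 5, 4, 0, 2, 12, 0, -6], [4, 2, -2, 4, 4, 0, 0, 4, 4], [1, 1, 0, 2, 2, 0, 2, 2, 0]].
There the 3×3 minor on rows k ∈ {0, 1, 2}, columns (i,j) ∈ {(0,0), (0,1), (0,2)} is det [[-2, 0, 5], [4, 2, -2], [1, 1, 0]] = 6 ≠ 0, so this unfolding has rank ≥ 3; CP rank is at least every unfolding rank, so rank(T) ≥ 3.
In particular rank(T) ≥ 3 > 1, so T is not rank-1.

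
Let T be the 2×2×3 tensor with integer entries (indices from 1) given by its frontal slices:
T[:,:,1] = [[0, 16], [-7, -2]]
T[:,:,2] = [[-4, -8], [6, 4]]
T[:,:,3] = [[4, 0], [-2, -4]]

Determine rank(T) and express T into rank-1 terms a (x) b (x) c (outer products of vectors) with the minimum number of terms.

rank(T) = 3

Lower bound: the mode-3 unfolding of T (rows indexed by k, columns by (i,j) = (1,1), (1,2), (2,1), (2,2)) is [[0, 16, -7, -2], [-4, -8, 6, 4], [4, 0, -2, -4]].
There the 3×3 minor on rows k ∈ {1, 2, 3}, columns (i,j) ∈ {(1,1), (1,2), (2,1)} is det [[0, 16, -7], [-4, -8, 6], [4, 0, -2]] = 32 ≠ 0, so this unfolding has rank ≥ 3; CP rank is at least every unfolding rank, so rank(T) ≥ 3. (Flattening ranks never certify an upper bound on CP rank; for that we must actually write T with 3 rank-1 terms.)
Upper bound: T is a sum of 3 rank-1 terms, T = [0, 1] (x) [1, -2] (x) [1, 2, -2] + [1, -1] (x) [1, 2] (x) [4, -4, 2] + [1, 1] (x) [1, -2] (x) [-4, 0, 2] (one valid choice — decompositions are not unique — normalised so each a, b is primitive with positive first nonzero entry; check it by expanding all entries), so rank(T) ≤ 3.
These bounds meet, so rank(T) = 3.
Check entry T[1,2,3] = 0: (0)·(-2)·(-2) + (1)·(2)·(2) + (1)·(-2)·(2) = 0.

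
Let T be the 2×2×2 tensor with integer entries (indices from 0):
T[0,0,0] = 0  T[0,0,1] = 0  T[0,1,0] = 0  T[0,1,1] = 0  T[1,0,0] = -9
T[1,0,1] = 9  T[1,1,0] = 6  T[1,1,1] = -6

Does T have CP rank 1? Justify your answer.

Yes

If T = a ⊗ b ⊗ c then every fibre of T is a multiple of the corresponding factor, so read the factors off the fibres through the nonzero entry T[1,0,0] = -9.
The mode-1 fibre T[:,0,0] = [0, -9] gives a = [0, 1] (primitive direction); the mode-2 fibre T[1,:,0] = [-9, 6] gives b = [3, -2]; then c[k] = T[1,0,k] / (a[1]·b[0]) = [-9, 9] / 3 = [-3, 3].
Expanding [0, 1] ⊗ [3, -2] ⊗ [-3, 3] reproduces all 8 entries of T, so T = [0, 1] ⊗ [3, -2] ⊗ [-3, 3] and rank(T) ≤ 1.
Equivalently every frontal slice T[:,:,k] is c[k] times the rank-1 matrix [0, 1] ⊗ [3, -2]. So T has rank 1 (it is nonzero).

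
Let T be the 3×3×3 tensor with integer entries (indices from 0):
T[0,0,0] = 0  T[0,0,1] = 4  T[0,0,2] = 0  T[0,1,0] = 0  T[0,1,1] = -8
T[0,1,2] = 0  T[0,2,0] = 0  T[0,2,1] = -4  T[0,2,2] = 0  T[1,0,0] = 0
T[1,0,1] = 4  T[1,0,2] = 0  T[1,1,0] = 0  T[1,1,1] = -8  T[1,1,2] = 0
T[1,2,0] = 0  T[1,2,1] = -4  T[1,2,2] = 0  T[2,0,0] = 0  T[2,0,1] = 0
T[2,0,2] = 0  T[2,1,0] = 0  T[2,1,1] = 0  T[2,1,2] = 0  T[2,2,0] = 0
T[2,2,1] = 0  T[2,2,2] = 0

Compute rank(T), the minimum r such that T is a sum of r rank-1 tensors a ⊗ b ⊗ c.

1

Lower bound: T ≠ 0 (e.g. T[0,0,1] = 4), so rank(T) ≥ 1.
Upper bound: the mode-1 fibre T[:,0,1] = [4, 4, 0] gives a = [1, 1, 0] (primitive direction); the mode-2 fibre T[0,:,1] = [4, -8, -4] gives b = [1, -2, -1]; then c[k] = T[0,0,k] / (a[0]·b[0]) = [0, 4, 0] / 1 = [0, 4, 0].
Expanding [1, 1, 0] ⊗ [1, -2, -1] ⊗ [0, 4, 0] reproduces all 27 entries of T, so T = [1, 1, 0] ⊗ [1, -2, -1] ⊗ [0, 4, 0] and rank(T) ≤ 1.
These bounds meet, so rank(T) = 1.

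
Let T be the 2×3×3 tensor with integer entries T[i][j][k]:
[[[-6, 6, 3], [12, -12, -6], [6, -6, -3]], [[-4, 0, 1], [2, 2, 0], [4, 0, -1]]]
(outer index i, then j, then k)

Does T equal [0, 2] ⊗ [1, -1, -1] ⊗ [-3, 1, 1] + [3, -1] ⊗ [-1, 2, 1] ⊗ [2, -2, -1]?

Reconstruct entrywise from the claimed factors. For example, T[0,0,1] = 6 and Σₗ aₗ[0]bₗ[0]cₗ[1] = (0)·(1)·(1) + (3)·(-1)·(-2) = 6; checking all 18 entries, every one matches. The claim holds.

Yes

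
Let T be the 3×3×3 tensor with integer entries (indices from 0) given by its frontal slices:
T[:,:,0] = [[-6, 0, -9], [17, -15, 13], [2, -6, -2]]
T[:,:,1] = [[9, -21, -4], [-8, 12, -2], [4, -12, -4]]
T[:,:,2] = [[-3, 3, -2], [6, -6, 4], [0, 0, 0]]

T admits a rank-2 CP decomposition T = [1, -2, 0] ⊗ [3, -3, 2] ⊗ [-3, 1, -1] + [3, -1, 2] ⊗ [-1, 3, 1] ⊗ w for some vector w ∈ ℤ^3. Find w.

Subtract the known terms from T to get the rank-1 residual R = [3, -1, 2] ⊗ [-1, 3, 1] ⊗ w, so R[i,j,k] = a[i]·b[j]·w[k]. Pick indices with nonzero a[0]·b[0] = (3)·(-1) = -3. Only the fibre through (0,0,·) is needed: R[0,0,:] = T[0,0,:] − Σₗ aₗ[0]bₗ[0]cₗ = [-6, 9, -3] − (1)·(3)·[-3, 1, -1] = [3, 6, 0]. Then w[k] = R[0,0,k] / -3 for each k, giving w = [3, 6, 0] / -3 = [-1, -2, 0].

w = [-1, -2, 0]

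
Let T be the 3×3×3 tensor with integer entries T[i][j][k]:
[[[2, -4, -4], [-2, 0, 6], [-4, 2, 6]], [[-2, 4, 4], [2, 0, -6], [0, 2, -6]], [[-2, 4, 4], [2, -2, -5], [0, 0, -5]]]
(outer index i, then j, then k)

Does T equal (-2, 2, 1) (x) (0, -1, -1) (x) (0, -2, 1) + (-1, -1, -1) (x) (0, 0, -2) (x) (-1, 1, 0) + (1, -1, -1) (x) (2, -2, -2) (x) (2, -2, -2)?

No

Reconstruct entry (0,0,0) from the claimed factors: Σₗ aₗ[0]bₗ[0]cₗ[0] = (-2)·(0)·(0) + (-1)·(0)·(-1) + (1)·(2)·(2) = 4, but T[0,0,0] = 2. The claim is false.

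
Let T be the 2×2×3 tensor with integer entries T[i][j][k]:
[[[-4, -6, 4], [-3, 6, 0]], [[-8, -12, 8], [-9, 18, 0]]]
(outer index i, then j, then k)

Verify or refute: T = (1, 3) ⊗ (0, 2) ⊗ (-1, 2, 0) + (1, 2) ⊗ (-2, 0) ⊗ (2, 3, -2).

Reconstruct entry (0,1,0) from the claimed factors: Σₗ aₗ[0]bₗ[1]cₗ[0] = (1)·(2)·(-1) + (1)·(0)·(2) = -2, but T[0,1,0] = -3. The claim is false.

No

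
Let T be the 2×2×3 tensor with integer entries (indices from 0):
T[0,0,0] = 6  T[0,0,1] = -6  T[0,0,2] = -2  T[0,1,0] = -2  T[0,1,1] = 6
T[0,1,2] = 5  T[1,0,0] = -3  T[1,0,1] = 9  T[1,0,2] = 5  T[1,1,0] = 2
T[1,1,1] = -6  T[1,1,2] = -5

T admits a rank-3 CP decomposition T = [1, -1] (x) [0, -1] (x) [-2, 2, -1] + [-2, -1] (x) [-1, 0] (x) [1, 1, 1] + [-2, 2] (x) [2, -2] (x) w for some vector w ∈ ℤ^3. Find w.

w = [-1, 2, 1]

Subtract the known terms from T to get the rank-1 residual R = [-2, 2] (x) [2, -2] (x) w, so R[i,j,k] = a[i]·b[j]·w[k]. Pick indices with nonzero a[0]·b[0] = (-2)·(2) = -4. Only the fibre through (0,0,·) is needed: R[0,0,:] = T[0,0,:] − Σₗ aₗ[0]bₗ[0]cₗ = [6, -6, -2] − (1)·(0)·[-2, 2, -1] − (-2)·(-1)·[1, 1, 1] = [4, -8, -4]. Then w[k] = R[0,0,k] / -4 for each k, giving w = [4, -8, -4] / -4 = [-1, 2, 1].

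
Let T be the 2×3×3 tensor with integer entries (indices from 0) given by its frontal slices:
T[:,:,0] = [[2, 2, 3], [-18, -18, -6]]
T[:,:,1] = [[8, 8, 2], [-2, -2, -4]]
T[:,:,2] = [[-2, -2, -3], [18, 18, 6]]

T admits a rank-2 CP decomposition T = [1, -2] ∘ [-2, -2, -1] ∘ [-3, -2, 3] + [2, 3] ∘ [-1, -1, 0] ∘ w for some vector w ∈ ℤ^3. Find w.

Subtract the known terms from T to get the rank-1 residual R = [2, 3] ∘ [-1, -1, 0] ∘ w, so R[i,j,k] = a[i]·b[j]·w[k]. Pick indices with nonzero a[0]·b[0] = (2)·(-1) = -2. Only the fibre through (0,0,·) is needed: R[0,0,:] = T[0,0,:] − Σₗ aₗ[0]bₗ[0]cₗ = [2, 8, -2] − (1)·(-2)·[-3, -2, 3] = [-4, 4, 4]. Then w[k] = R[0,0,k] / -2 for each k, giving w = [-4, 4, 4] / -2 = [2, -2, -2].

w = [2, -2, -2]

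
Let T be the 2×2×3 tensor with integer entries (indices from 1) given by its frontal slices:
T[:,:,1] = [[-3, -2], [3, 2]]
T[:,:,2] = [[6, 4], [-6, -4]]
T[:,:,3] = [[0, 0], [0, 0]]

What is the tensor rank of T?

Lower bound: T ≠ 0 (e.g. T[1,1,1] = -3), so rank(T) ≥ 1.
Upper bound: if T = a (x) b (x) c then every fibre of T is a multiple of the corresponding factor, so read the factors off the fibres through the nonzero entry T[1,1,1] = -3.
The mode-1 fibre T[:,1,1] = [-3, 3] gives a = (1, -1) (primitive direction); the mode-2 fibre T[1,:,1] = [-3, -2] gives b = (3, 2); then c[k] = T[1,1,k] / (a[1]·b[1]) = [-3, 6, 0] / 3 = (-1, 2, 0).
Expanding (1, -1) (x) (3, 2) (x) (-1, 2, 0) reproduces all 12 entries of T, so T = (1, -1) (x) (3, 2) (x) (-1, 2, 0) and rank(T) ≤ 1.
These bounds meet, so rank(T) = 1.

1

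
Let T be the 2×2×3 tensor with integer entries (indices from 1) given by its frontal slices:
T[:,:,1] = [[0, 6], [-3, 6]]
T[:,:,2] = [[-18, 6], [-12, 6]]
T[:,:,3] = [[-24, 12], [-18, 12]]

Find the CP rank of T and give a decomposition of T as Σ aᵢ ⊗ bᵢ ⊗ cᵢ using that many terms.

rank(T) = 2

Lower bound: the mode-1 unfolding of T (rows indexed by i, columns by (j,k) = (1,1), (1,2), (1,3), (2,1), (2,2), (2,3)) is [[0, -18, -24, 6, 6, 12], [-3, -12, -18, 6, 6, 12]].
There the 2×2 minor on rows i ∈ {1, 2}, columns (j,k) ∈ {(1,1), (1,2)} is det [[0, -18], [-3, -12]] = -54 ≠ 0, so this unfolding has rank ≥ 2; CP rank is at least every unfolding rank, so rank(T) ≥ 2. (Flattening ranks never certify an upper bound on CP rank; for that we must actually write T with 2 rank-1 terms.)
Upper bound — finding two terms. Write S_k = T[:,:,k] for the frontal slices: S₁ = [[0, 6], [-3, 6]], S₂ = [[-18, 6], [-12, 6]], S₃ = [[-24, 12], [-18, 12]].
If T = a₁ ⊗ b₁ ⊗ c₁ + a₂ ⊗ b₂ ⊗ c₂ then each S_k = c₁[k]·a₁b₁ᵀ + c₂[k]·a₂b₂ᵀ. S₁ and S₂ are linearly independent, so a₁b₁ᵀ and a₂b₂ᵀ must span the same plane of matrices: they are the rank-1 matrices of the form x·S₁ + y·S₂.
det(x·S₁ + y·S₂) is 18·x² − 18·xy − 36·y² = 18·(x − 2·y)(x + y), vanishing at (x:y) = (2:1) and (1:-1).
M₁ = 2·S₁ + S₂ = [[-18, 18], [-18, 18]] = (-18)·[1, 1][1, -1]ᵀ and M₂ = S₁ − S₂ = [[18, 0], [9, 0]] = 9·[2, 1][1, 0]ᵀ, so take a₁ = [1, 1], b₁ = [1, -1], a₂ = [2, 1], b₂ = [1, 0].
Each slice is an integer combination of E₁ = a₁b₁ᵀ and E₂ = a₂b₂ᵀ: S₁ = −6·E₁ + 3·E₂, S₂ = −6·E₁ − 6·E₂, S₃ = −12·E₁ − 6·E₂; reading off coefficients, c₁ = [-6, -6, -12] and c₂ = [3, -6, -6].
Hence T = [1, 1] ⊗ [1, -1] ⊗ [-6, -6, -12] + [2, 1] ⊗ [1, 0] ⊗ [3, -6, -6], so rank(T) ≤ 2.
These bounds meet, so rank(T) = 2.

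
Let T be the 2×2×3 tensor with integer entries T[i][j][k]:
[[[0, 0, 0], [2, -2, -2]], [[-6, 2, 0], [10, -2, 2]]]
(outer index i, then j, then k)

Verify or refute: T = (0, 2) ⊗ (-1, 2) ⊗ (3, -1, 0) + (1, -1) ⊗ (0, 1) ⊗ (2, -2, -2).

Yes

Reconstruct entrywise from the claimed factors. For example, T[1,0,2] = 0 and Σₗ aₗ[1]bₗ[0]cₗ[2] = (2)·(-1)·(0) + (-1)·(0)·(-2) = 0; checking all 12 entries, every one matches. The claim holds.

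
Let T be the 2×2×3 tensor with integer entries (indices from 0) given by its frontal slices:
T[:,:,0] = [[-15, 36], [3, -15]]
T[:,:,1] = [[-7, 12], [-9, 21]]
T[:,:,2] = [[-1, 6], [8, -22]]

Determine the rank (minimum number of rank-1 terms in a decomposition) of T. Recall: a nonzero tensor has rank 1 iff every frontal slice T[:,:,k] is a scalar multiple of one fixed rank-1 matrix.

Lower bound: the mode-2 unfolding of T (rows indexed by j, columns by (i,k) = (0,0), (0,1), (0,2), (1,0), (1,1), (1,2)) is [[-15, -7, -1, 3, -9, 8], [36, 12, 6, -15, 21, -22]].
There the 2×2 minor on rows j ∈ {0, 1}, columns (i,k) ∈ {(0,0), (0,1)} is det [[-15, -7], [36, 12]] = 72 ≠ 0, so this unfolding has rank ≥ 2; CP rank is at least every unfolding rank, so rank(T) ≥ 2. (Unfolding ranks only ever bound the CP rank from below — rank(T) can be strictly larger than all of them — so the matching upper bound has to come from an explicit 2-term decomposition.)
Upper bound — finding two terms. Write S_k = T[:,:,k] for the frontal slices: S₀ = [[-15, 36], [3, -15]], S₁ = [[-7, 12], [-9, 21]], S₂ = [[-1, 6], [8, -22]].
If T = a₁ ⊗ b₁ ⊗ c₁ + a₂ ⊗ b₂ ⊗ c₂ then each S_k = c₁[k]·a₁b₁ᵀ + c₂[k]·a₂b₂ᵀ. S₀ and S₁ are linearly independent, so a₁b₁ᵀ and a₂b₂ᵀ must span the same plane of matrices: they are the rank-1 matrices of the form x·S₀ + y·S₁.
det(x·S₀ + y·S₁) is 117·x² + 78·xy − 39·y² = 39·(3·x − y)(x + y), vanishing at (x:y) = (1:3) and (1:-1).
M₁ = S₀ + 3·S₁ = [[-36, 72], [-24, 48]] = (-12)·[3, 2][1, -2]ᵀ and M₂ = S₀ − S₁ = [[-8, 24], [12, -36]] = (-4)·[2, -3][1, -3]ᵀ, so take a₁ = [3, 2], b₁ = [1, -2], a₂ = [2, -3], b₂ = [1, -3].
Each slice is an integer combination of E₁ = a₁b₁ᵀ and E₂ = a₂b₂ᵀ: S₀ = −3·E₁ − 3·E₂, S₁ = −3·E₁ + E₂, S₂ = E₁ − 2·E₂; reading off coefficients, c₁ = [-3, -3, 1] and c₂ = [-3, 1, -2].
Hence T = [3, 2] ⊗ [1, -2] ⊗ [-3, -3, 1] + [2, -3] ⊗ [1, -3] ⊗ [-3, 1, -2], so rank(T) ≤ 2.
These bounds meet, so rank(T) = 2.
Check entry T[0,1,1] = 12: (3)·(-2)·(-3) + (2)·(-3)·(1) = 12.

2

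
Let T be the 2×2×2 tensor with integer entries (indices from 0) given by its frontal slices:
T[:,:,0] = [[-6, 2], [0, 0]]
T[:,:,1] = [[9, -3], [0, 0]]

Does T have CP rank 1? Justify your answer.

If T = a ⊗ b ⊗ c then every fibre of T is a multiple of the corresponding factor, so read the factors off the fibres through the nonzero entry T[0,0,0] = -6.
The mode-1 fibre T[:,0,0] = [-6, 0] gives a = [1, 0] (primitive direction); the mode-2 fibre T[0,:,0] = [-6, 2] gives b = [3, -1]; then c[k] = T[0,0,k] / (a[0]·b[0]) = [-6, 9] / 3 = [-2, 3].
Expanding [1, 0] ⊗ [3, -1] ⊗ [-2, 3] reproduces all 8 entries of T, so T = [1, 0] ⊗ [3, -1] ⊗ [-2, 3] and rank(T) ≤ 1.
Equivalently every frontal slice T[:,:,k] is c[k] times the rank-1 matrix [1, 0] ⊗ [3, -1]. So T has rank 1 (it is nonzero).

Yes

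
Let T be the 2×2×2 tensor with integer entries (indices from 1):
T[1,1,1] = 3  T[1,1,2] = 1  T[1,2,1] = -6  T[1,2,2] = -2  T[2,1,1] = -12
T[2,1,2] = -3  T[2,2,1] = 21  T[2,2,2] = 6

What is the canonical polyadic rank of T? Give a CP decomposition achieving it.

Lower bound: the mode-2 unfolding of T (rows indexed by j, columns by (i,k) = (1,1), (1,2), (2,1), (2,2)) is [[3, 1, -12, -3], [-6, -2, 21, 6]].
There the 2×2 minor on rows j ∈ {1, 2}, columns (i,k) ∈ {(1,1), (2,1)} is det [[3, -12], [-6, 21]] = -9 ≠ 0, so this unfolding has rank ≥ 2; CP rank is at least every unfolding rank, so rank(T) ≥ 2. (This is only a lower bound: in general the CP rank may exceed every unfolding rank, so we still need to exhibit 2 rank-1 terms summing to T.)
Upper bound — finding two terms. Write S_k = T[:,:,k] for the frontal slices: S₁ = [[3, -6], [-12, 21]], S₂ = [[1, -2], [-3, 6]].
If T = a₁ ⊗ b₁ ⊗ c₁ + a₂ ⊗ b₂ ⊗ c₂ then each S_k = c₁[k]·a₁b₁ᵀ + c₂[k]·a₂b₂ᵀ. S₁ and S₂ are linearly independent, so a₁b₁ᵀ and a₂b₂ᵀ must span the same plane of matrices: they are the rank-1 matrices of the form x·S₁ + y·S₂.
det(x·S₁ + y·S₂) is −9·x² − 3·xy = (-3)·(3·x + y)(x), vanishing at (x:y) = (1:-3) and (0:1).
M₁ = S₁ − 3·S₂ = [[0, 0], [-3, 3]] = (-3)·[0, 1][1, -1]ᵀ and M₂ = S₂ = [[1, -2], [-3, 6]] = [1, -3][1, -2]ᵀ, so take a₁ = [0, 1], b₁ = [1, -1], a₂ = [1, -3], b₂ = [1, -2].
Each slice is an integer combination of E₁ = a₁b₁ᵀ and E₂ = a₂b₂ᵀ: S₁ = −3·E₁ + 3·E₂, S₂ = E₂; reading off coefficients, c₁ = [-3, 0] and c₂ = [3, 1].
Hence T = [0, 1] ⊗ [1, -1] ⊗ [-3, 0] + [1, -3] ⊗ [1, -2] ⊗ [3, 1], so rank(T) ≤ 2.
These bounds meet, so rank(T) = 2.

rank(T) = 2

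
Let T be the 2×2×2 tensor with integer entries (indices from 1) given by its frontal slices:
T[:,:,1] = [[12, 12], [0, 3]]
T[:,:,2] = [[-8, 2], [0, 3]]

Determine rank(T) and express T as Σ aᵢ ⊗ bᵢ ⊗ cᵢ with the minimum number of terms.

rank(T) = 2

Lower bound: the mode-1 unfolding of T (rows indexed by i, columns by (j,k) = (1,1), (1,2), (2,1), (2,2)) is [[12, -8, 12, 2], [0, 0, 3, 3]].
There the 2×2 minor on rows i ∈ {1, 2}, columns (j,k) ∈ {(1,1), (2,1)} is det [[12, 12], [0, 3]] = 36 ≠ 0, so this unfolding has rank ≥ 2; CP rank is at least every unfolding rank, so rank(T) ≥ 2. (Flattening ranks never certify an upper bound on CP rank; for that we must actually write T with 2 rank-1 terms.)
Upper bound — finding two terms. Write S_k = T[:,:,k] for the frontal slices: S₁ = [[12, 12], [0, 3]], S₂ = [[-8, 2], [0, 3]].
If T = a₁ ⊗ b₁ ⊗ c₁ + a₂ ⊗ b₂ ⊗ c₂ then each S_k = c₁[k]·a₁b₁ᵀ + c₂[k]·a₂b₂ᵀ. S₁ and S₂ are linearly independent, so a₁b₁ᵀ and a₂b₂ᵀ must span the same plane of matrices: they are the rank-1 matrices of the form x·S₁ + y·S₂.
det(x·S₁ + y·S₂) is 36·x² + 12·xy − 24·y² = 12·(3·x − 2·y)(x + y), vanishing at (x:y) = (2:3) and (1:-1).
M₁ = 2·S₁ + 3·S₂ = [[0, 30], [0, 15]] = 15·[2, 1][0, 1]ᵀ and M₂ = S₁ − S₂ = [[20, 10], [0, 0]] = 10·[1, 0][2, 1]ᵀ, so take a₁ = [2, 1], b₁ = [0, 1], a₂ = [1, 0], b₂ = [2, 1].
Each slice is an integer combination of E₁ = a₁b₁ᵀ and E₂ = a₂b₂ᵀ: S₁ = 3·E₁ + 6·E₂, S₂ = 3·E₁ − 4·E₂; reading off coefficients, c₁ = [3, 3] and c₂ = [6, -4].
Hence T = [2, 1] ⊗ [0, 1] ⊗ [3, 3] + [1, 0] ⊗ [2, 1] ⊗ [6, -4], so rank(T) ≤ 2.
These bounds meet, so rank(T) = 2.
Check entry T[2,2,2] = 3: (1)·(1)·(3) + (0)·(1)·(-4) = 3.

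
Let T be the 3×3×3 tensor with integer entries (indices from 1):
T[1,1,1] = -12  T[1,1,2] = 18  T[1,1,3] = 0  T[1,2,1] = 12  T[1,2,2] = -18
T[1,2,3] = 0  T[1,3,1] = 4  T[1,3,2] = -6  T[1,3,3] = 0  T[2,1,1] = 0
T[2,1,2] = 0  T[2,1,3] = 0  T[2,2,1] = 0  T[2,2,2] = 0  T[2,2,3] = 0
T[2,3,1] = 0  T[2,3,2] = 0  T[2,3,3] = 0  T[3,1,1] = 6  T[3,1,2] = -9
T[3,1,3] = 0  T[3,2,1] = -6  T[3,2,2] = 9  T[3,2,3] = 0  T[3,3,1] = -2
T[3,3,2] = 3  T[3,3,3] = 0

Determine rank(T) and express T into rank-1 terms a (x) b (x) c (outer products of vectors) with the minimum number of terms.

Lower bound: T ≠ 0 (e.g. T[1,1,1] = -12), so rank(T) ≥ 1.
Upper bound: the mode-1 fibre T[:,1,1] = [-12, 0, 6] gives a = (2, 0, -1) (primitive direction); the mode-2 fibre T[1,:,1] = [-12, 12, 4] gives b = (3, -3, -1); then c[k] = T[1,1,k] / (a[1]·b[1]) = [-12, 18, 0] / 6 = (-2, 3, 0).
Expanding (2, 0, -1) (x) (3, -3, -1) (x) (-2, 3, 0) reproduces all 27 entries of T, so T = (2, 0, -1) (x) (3, -3, -1) (x) (-2, 3, 0) and rank(T) ≤ 1.
These bounds meet, so rank(T) = 1.

rank(T) = 1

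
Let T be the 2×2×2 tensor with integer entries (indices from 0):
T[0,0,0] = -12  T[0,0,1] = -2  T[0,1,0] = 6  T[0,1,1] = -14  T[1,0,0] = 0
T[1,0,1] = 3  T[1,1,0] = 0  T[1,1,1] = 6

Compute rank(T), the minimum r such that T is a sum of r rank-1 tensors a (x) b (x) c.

2

Lower bound: in the mode-3 unfolding of T (rows indexed by k, columns by (i,j)) the 2×2 minor on rows k ∈ {0, 1}, columns (i,j) ∈ {(0,0), (0,1)} is det [[-12, 6], [-2, -14]] = 180 ≠ 0, so that unfolding has rank ≥ 2 and hence rank(T) ≥ 2 (CP rank is at least every unfolding rank, though it can be larger).
Upper bound: with S_k = T[:,:,k], the two rank-1 terms a₁b₁ᵀ, a₂b₂ᵀ are the rank-1 members of the pencil x·S₀ + y·S₁.
det(x·S₀ + y·S₁) is −90·xy + 30·y² = (-30)·(3·x − y)(y), vanishing at (x:y) = (1:3) and (1:0).
M₁ = S₀ + 3·S₁ = [[-18, -36], [9, 18]] = (-9)·(2, -1)(1, 2)ᵀ and M₂ = S₀ = [[-12, 6], [0, 0]] = (-6)·(1, 0)(2, -1)ᵀ, so take a₁ = (2, -1), b₁ = (1, 2), a₂ = (1, 0), b₂ = (2, -1).
Each slice is an integer combination of E₁ = a₁b₁ᵀ and E₂ = a₂b₂ᵀ: S₀ = −6·E₂, S₁ = −3·E₁ + 2·E₂; reading off coefficients, c₁ = (0, -3) and c₂ = (-6, 2).
Hence T = (2, -1) (x) (1, 2) (x) (0, -3) + (1, 0) (x) (2, -1) (x) (-6, 2), so rank(T) ≤ 2.
These bounds meet, so rank(T) = 2.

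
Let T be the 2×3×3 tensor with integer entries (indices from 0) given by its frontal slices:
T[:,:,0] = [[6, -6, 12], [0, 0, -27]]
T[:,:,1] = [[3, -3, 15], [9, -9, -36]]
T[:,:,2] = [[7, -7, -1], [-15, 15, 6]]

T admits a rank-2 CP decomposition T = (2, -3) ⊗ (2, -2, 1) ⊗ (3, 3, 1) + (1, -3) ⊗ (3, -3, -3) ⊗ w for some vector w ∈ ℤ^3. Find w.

Subtract the known terms from T to get the rank-1 residual R = (1, -3) ⊗ (3, -3, -3) ⊗ w, so R[i,j,k] = a[i]·b[j]·w[k]. Pick indices with nonzero a[0]·b[0] = (1)·(3) = 3. Only the fibre through (0,0,·) is needed: R[0,0,:] = T[0,0,:] − Σₗ aₗ[0]bₗ[0]cₗ = [6, 3, 7] − (2)·(2)·(3, 3, 1) = [-6, -9, 3]. Then w[k] = R[0,0,k] / 3 for each k, giving w = [-6, -9, 3] / 3 = (-2, -3, 1).

w = (-2, -3, 1)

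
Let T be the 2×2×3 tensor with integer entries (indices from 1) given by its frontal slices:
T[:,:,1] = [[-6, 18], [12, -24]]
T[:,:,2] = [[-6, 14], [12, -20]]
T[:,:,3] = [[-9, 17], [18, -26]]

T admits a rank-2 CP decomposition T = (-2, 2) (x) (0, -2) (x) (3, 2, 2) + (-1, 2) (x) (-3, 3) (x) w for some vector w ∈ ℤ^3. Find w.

w = (-2, -2, -3)

Subtract the known terms from T to get the rank-1 residual R = (-1, 2) (x) (-3, 3) (x) w, so R[i,j,k] = a[i]·b[j]·w[k]. Pick indices with nonzero a[1]·b[1] = (-1)·(-3) = 3. Only the fibre through (1,1,·) is needed: R[1,1,:] = T[1,1,:] − Σₗ aₗ[1]bₗ[1]cₗ = [-6, -6, -9] − (-2)·(0)·(3, 2, 2) = [-6, -6, -9]. Then w[k] = R[1,1,k] / 3 for each k, giving w = [-6, -6, -9] / 3 = (-2, -2, -3).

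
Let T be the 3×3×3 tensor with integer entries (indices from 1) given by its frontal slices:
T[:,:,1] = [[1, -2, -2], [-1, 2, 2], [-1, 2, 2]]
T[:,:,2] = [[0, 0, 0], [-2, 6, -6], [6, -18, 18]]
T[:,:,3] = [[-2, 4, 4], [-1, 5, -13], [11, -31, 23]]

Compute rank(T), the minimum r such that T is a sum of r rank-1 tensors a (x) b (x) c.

2

Lower bound: the mode-3 unfolding of T (rows indexed by k, columns by (i,j) = (1,1), (1,2), (1,3), (2,1), (2,2), (2,3), (3,1), (3,2), (3,3)) is [[1, -2, -2, -1, 2, 2, -1, 2, 2], [0, 0, 0, -2, 6, -6, 6, -18, 18], [-2, 4, 4, -1, 5, -13, 11, -31, 23]].
There the 2×2 minor on rows k ∈ {1, 2}, columns (i,j) ∈ {(1,1), (2,1)} is det [[1, -1], [0, -2]] = -2 ≠ 0, so this unfolding has rank ≥ 2; CP rank is at least every unfolding rank, so rank(T) ≥ 2. (Unfolding ranks only ever bound the CP rank from below — rank(T) can be strictly larger than all of them — so the matching upper bound has to come from an explicit 2-term decomposition.)
Upper bound — finding two terms. Write S_k = T[:,:,k] for the frontal slices: S₁ = [[1, -2, -2], [-1, 2, 2], [-1, 2, 2]], S₂ = [[0, 0, 0], [-2, 6, -6], [6, -18, 18]], S₃ = [[-2, 4, 4], [-1, 5, -13], [11, -31, 23]].
If T = a₁ (x) b₁ (x) c₁ + a₂ (x) b₂ (x) c₂ then each S_k = c₁[k]·a₁b₁ᵀ + c₂[k]·a₂b₂ᵀ. S₁ and S₂ are linearly independent, so a₁b₁ᵀ and a₂b₂ᵀ must span the same plane of matrices: they are the rank-1 matrices of the form x·S₁ + y·S₂.
The 2×2 minor of x·S₁ + y·S₂ on rows {1,2}, columns {1,2} is 2·xy = 2·(y)(x), vanishing at (x:y) = (1:0) and (0:1).
M₁ = S₁ = [[1, -2, -2], [-1, 2, 2], [-1, 2, 2]] = [1, -1, -1][1, -2, -2]ᵀ and M₂ = S₂ = [[0, 0, 0], [-2, 6, -6], [6, -18, 18]] = (-2)·[0, 1, -3][1, -3, 3]ᵀ, so take a₁ = [1, -1, -1], b₁ = [1, -2, -2], a₂ = [0, 1, -3], b₂ = [1, -3, 3].
Each slice is an integer combination of E₁ = a₁b₁ᵀ and E₂ = a₂b₂ᵀ: S₁ = E₁, S₂ = −2·E₂, S₃ = −2·E₁ − 3·E₂; reading off coefficients, c₁ = [1, 0, -2] and c₂ = [0, -2, -3].
Hence T = [1, -1, -1] (x) [1, -2, -2] (x) [1, 0, -2] + [0, 1, -3] (x) [1, -3, 3] (x) [0, -2, -3], so rank(T) ≤ 2.
These bounds meet, so rank(T) = 2.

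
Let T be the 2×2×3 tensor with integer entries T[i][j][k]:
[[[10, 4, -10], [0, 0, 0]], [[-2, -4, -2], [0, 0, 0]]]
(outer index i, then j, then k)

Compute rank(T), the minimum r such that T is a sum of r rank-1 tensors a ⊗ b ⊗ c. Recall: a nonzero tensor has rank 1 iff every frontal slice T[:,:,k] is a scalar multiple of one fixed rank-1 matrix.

2

Lower bound: the mode-1 unfolding of T (rows indexed by i, columns by (j,k) = (0,0), (0,1), (0,2), (1,0), (1,1), (1,2)) is [[10, 4, -10, 0, 0, 0], [-2, -4, -2, 0, 0, 0]].
There the 2×2 minor on rows i ∈ {0, 1}, columns (j,k) ∈ {(0,0), (0,1)} is det [[10, 4], [-2, -4]] = -32 ≠ 0, so this unfolding has rank ≥ 2; CP rank is at least every unfolding rank, so rank(T) ≥ 2. (Unfolding ranks only ever bound the CP rank from below — rank(T) can be strictly larger than all of them — so the matching upper bound has to come from an explicit 2-term decomposition.)
Upper bound — finding two terms. Every mode-2 slice of T is a multiple of one matrix: T[:,j,:] = b[j]·M with b = [1, 0] and M = [[10, 4, -10], [-2, -4, -2]] (rows indexed by i, columns by k). So it suffices to write M as a sum of two rank-1 matrices.
Splitting M by its rows (i = 0, 1), M = [1, 0][10, 4, -10]ᵀ + [0, 1][-2, -4, -2]ᵀ.
Hence T = [1, 0] ⊗ [1, 0] ⊗ [10, 4, -10] + [0, 1] ⊗ [1, 0] ⊗ [-2, -4, -2], so rank(T) ≤ 2.
These bounds meet, so rank(T) = 2.
Check entry T[1,1,1] = 0: (0)·(0)·(4) + (1)·(0)·(-4) = 0.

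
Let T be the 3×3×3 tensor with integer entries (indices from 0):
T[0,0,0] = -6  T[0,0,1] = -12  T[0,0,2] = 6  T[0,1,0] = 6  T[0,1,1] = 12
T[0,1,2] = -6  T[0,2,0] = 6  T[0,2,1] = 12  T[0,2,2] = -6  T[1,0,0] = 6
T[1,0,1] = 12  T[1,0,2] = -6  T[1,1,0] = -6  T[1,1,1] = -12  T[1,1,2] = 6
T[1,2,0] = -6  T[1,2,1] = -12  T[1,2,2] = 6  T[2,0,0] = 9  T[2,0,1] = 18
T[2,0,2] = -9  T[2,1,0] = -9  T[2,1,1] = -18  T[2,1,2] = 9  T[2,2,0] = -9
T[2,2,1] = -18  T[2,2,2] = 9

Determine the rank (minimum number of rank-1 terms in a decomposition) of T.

1

Lower bound: T ≠ 0 (e.g. T[0,0,0] = -6), so rank(T) ≥ 1.
Upper bound: if T = a ⊗ b ⊗ c then every fibre of T is a multiple of the corresponding factor, so read the factors off the fibres through the nonzero entry T[0,0,0] = -6.
The mode-1 fibre T[:,0,0] = [-6, 6, 9] gives a = [2, -2, -3] (primitive direction); the mode-2 fibre T[0,:,0] = [-6, 6, 6] gives b = [1, -1, -1]; then c[k] = T[0,0,k] / (a[0]·b[0]) = [-6, -12, 6] / 2 = [-3, -6, 3].
Expanding [2, -2, -3] ⊗ [1, -1, -1] ⊗ [-3, -6, 3] reproduces all 27 entries of T, so T = [2, -2, -3] ⊗ [1, -1, -1] ⊗ [-3, -6, 3] and rank(T) ≤ 1.
These bounds meet, so rank(T) = 1.
Check entry T[2,0,1] = 18: (-3)·(1)·(-6) = 18.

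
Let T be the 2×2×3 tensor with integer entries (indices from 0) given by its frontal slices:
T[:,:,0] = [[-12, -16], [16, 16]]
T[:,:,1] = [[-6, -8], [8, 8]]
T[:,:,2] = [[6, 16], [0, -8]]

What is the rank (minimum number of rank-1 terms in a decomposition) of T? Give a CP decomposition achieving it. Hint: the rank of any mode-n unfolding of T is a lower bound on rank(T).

rank(T) = 2

Lower bound: the mode-1 unfolding of T (rows indexed by i, columns by (j,k) = (0,0), (0,1), (0,2), (1,0), (1,1), (1,2)) is [[-12, -6, 6, -16, -8, 16], [16, 8, 0, 16, 8, -8]].
There the 2×2 minor on rows i ∈ {0, 1}, columns (j,k) ∈ {(0,0), (0,2)} is det [[-12, 6], [16, 0]] = -96 ≠ 0, so this unfolding has rank ≥ 2; CP rank is at least every unfolding rank, so rank(T) ≥ 2. (This is only a lower bound: in general the CP rank may exceed every unfolding rank, so we still need to exhibit 2 rank-1 terms summing to T.)
Upper bound — finding two terms. Write S_k = T[:,:,k] for the frontal slices: S₀ = [[-12, -16], [16, 16]], S₁ = [[-6, -8], [8, 8]], S₂ = [[6, 16], [0, -8]].
If T = a₁ ⊗ b₁ ⊗ c₁ + a₂ ⊗ b₂ ⊗ c₂ then each S_k = c₁[k]·a₁b₁ᵀ + c₂[k]·a₂b₂ᵀ. S₀ and S₂ are linearly independent, so a₁b₁ᵀ and a₂b₂ᵀ must span the same plane of matrices: they are the rank-1 matrices of the form x·S₀ + y·S₂.
det(x·S₀ + y·S₂) is 64·x² − 64·xy − 48·y² = 16·(2·x − 3·y)(2·x + y), vanishing at (x:y) = (3:2) and (1:-2).
M₁ = 3·S₀ + 2·S₂ = [[-24, -16], [48, 32]] = (-8)·[1, -2][3, 2]ᵀ and M₂ = S₀ − 2·S₂ = [[-24, -48], [16, 32]] = (-8)·[3, -2][1, 2]ᵀ, so take a₁ = [1, -2], b₁ = [3, 2], a₂ = [3, -2], b₂ = [1, 2].
Each slice is an integer combination of E₁ = a₁b₁ᵀ and E₂ = a₂b₂ᵀ: S₀ = −2·E₁ − 2·E₂, S₁ = −E₁ − E₂, S₂ = −E₁ + 3·E₂; reading off coefficients, c₁ = [-2, -1, -1] and c₂ = [-2, -1, 3].
Hence T = [1, -2] ⊗ [3, 2] ⊗ [-2, -1, -1] + [3, -2] ⊗ [1, 2] ⊗ [-2, -1, 3], so rank(T) ≤ 2.
These bounds meet, so rank(T) = 2.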